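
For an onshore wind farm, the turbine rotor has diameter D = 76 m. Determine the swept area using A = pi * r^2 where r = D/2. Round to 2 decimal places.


Compute the rotor radius:
  r = D / 2 = 76 / 2 = 38.0 m
Calculate swept area:
  A = pi * r^2 = pi * 38.0^2
  A = 4536.46 m^2

4536.46


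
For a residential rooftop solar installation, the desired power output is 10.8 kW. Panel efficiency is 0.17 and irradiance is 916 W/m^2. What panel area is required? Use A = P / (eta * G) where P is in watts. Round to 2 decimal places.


Convert target power to watts: P = 10.8 * 1000 = 10800.0 W
Compute denominator: eta * G = 0.17 * 916 = 155.72
Required area A = P / (eta * G) = 10800.0 / 155.72
A = 69.36 m^2

69.36


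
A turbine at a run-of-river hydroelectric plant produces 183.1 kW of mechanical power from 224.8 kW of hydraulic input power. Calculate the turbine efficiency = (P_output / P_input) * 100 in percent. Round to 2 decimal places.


Turbine efficiency = (output power / input power) * 100
eta = (183.1 / 224.8) * 100
eta = 81.45%

81.45


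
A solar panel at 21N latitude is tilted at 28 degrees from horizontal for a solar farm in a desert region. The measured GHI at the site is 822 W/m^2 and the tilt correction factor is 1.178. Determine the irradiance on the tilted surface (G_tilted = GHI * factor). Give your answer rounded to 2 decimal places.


Identify the given values:
  GHI = 822 W/m^2, tilt correction factor = 1.178
Apply the formula G_tilted = GHI * factor:
  G_tilted = 822 * 1.178
  G_tilted = 968.32 W/m^2

968.32


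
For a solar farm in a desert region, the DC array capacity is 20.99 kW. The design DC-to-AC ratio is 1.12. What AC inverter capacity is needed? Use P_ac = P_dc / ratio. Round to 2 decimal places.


The inverter AC capacity is determined by the DC/AC ratio.
Given: P_dc = 20.99 kW, DC/AC ratio = 1.12
P_ac = P_dc / ratio = 20.99 / 1.12
P_ac = 18.74 kW

18.74


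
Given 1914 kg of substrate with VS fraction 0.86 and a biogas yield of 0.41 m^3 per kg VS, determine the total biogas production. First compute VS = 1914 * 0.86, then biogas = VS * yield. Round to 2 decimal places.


Compute volatile solids:
  VS = mass * VS_fraction = 1914 * 0.86 = 1646.04 kg
Calculate biogas volume:
  Biogas = VS * specific_yield = 1646.04 * 0.41
  Biogas = 674.88 m^3

674.88


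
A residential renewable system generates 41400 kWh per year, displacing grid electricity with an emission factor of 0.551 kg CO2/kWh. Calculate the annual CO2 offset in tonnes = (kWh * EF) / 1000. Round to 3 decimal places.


CO2 offset in kg = generation * emission_factor
CO2 offset = 41400 * 0.551 = 22811.4 kg
Convert to tonnes:
  CO2 offset = 22811.4 / 1000 = 22.811 tonnes

22.811


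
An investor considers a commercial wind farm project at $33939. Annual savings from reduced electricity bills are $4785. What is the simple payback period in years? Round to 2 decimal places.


Simple payback period = initial cost / annual savings
Payback = 33939 / 4785
Payback = 7.09 years

7.09


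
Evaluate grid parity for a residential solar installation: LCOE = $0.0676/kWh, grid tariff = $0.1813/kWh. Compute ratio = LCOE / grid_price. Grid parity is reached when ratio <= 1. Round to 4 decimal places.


Compare LCOE to grid price:
  LCOE = $0.0676/kWh, Grid price = $0.1813/kWh
  Ratio = LCOE / grid_price = 0.0676 / 0.1813 = 0.3729
  Grid parity achieved (ratio <= 1)? yes

0.3729


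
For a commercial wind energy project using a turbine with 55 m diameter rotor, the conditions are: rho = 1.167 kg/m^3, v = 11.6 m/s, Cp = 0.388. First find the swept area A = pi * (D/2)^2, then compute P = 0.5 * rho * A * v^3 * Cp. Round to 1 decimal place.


Step 1 -- Compute swept area:
  A = pi * (D/2)^2 = pi * (55/2)^2 = 2375.83 m^2
Step 2 -- Apply wind power equation:
  P = 0.5 * rho * A * v^3 * Cp
  v^3 = 11.6^3 = 1560.896
  P = 0.5 * 1.167 * 2375.83 * 1560.896 * 0.388
  P = 839579.5 W

839579.5


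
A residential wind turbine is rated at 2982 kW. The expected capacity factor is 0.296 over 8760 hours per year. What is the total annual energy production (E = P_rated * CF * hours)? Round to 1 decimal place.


Annual energy = rated_kW * capacity_factor * hours_per_year
Given: P_rated = 2982 kW, CF = 0.296, hours = 8760
E = 2982 * 0.296 * 8760
E = 7732206.7 kWh

7732206.7


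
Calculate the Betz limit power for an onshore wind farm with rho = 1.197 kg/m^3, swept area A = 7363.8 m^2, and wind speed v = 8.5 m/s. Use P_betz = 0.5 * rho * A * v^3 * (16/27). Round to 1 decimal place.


The Betz coefficient Cp_max = 16/27 = 0.5926
v^3 = 8.5^3 = 614.125
P_betz = 0.5 * rho * A * v^3 * Cp_max
P_betz = 0.5 * 1.197 * 7363.8 * 614.125 * 0.5926
P_betz = 1603906.8 W

1603906.8


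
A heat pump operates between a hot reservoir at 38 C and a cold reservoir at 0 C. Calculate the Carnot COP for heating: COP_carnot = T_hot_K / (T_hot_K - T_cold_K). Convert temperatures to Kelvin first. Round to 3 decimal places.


Convert to Kelvin:
  T_hot = 38 + 273.15 = 311.15 K
  T_cold = 0 + 273.15 = 273.15 K
Apply Carnot COP formula:
  COP = T_hot_K / (T_hot_K - T_cold_K) = 311.15 / 38.0
  COP = 8.188

8.188


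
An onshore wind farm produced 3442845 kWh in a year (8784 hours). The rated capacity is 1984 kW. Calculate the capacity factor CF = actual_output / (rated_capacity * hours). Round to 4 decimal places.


Capacity factor = actual output / maximum possible output
Maximum possible = rated * hours = 1984 * 8784 = 17427456 kWh
CF = 3442845 / 17427456
CF = 0.1976

0.1976


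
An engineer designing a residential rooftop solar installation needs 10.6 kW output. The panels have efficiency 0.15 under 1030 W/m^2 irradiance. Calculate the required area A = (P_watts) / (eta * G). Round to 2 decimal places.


Convert target power to watts: P = 10.6 * 1000 = 10600.0 W
Compute denominator: eta * G = 0.15 * 1030 = 154.5
Required area A = P / (eta * G) = 10600.0 / 154.5
A = 68.61 m^2

68.61


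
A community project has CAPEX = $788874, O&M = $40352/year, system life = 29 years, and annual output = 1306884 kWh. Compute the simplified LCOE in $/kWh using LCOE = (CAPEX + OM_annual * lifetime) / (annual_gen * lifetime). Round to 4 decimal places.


Total cost = CAPEX + OM * lifetime = 788874 + 40352 * 29 = 788874 + 1170208 = 1959082
Total generation = annual * lifetime = 1306884 * 29 = 37899636 kWh
LCOE = 1959082 / 37899636
LCOE = 0.0517 $/kWh

0.0517


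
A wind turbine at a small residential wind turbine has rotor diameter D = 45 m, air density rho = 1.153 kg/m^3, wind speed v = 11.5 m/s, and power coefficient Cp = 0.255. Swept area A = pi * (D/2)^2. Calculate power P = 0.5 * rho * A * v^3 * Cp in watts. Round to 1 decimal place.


Step 1 -- Compute swept area:
  A = pi * (D/2)^2 = pi * (45/2)^2 = 1590.43 m^2
Step 2 -- Apply wind power equation:
  P = 0.5 * rho * A * v^3 * Cp
  v^3 = 11.5^3 = 1520.875
  P = 0.5 * 1.153 * 1590.43 * 1520.875 * 0.255
  P = 355588.7 W

355588.7


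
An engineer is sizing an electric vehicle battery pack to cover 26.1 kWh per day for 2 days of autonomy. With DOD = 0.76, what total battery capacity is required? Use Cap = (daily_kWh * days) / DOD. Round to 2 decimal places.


Total energy needed = daily * days = 26.1 * 2 = 52.2 kWh
Account for depth of discharge:
  Cap = total_energy / DOD = 52.2 / 0.76
  Cap = 68.68 kWh

68.68


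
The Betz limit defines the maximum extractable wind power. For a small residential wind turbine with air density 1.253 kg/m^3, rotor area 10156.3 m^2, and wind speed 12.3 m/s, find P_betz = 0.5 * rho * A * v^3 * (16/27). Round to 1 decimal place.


The Betz coefficient Cp_max = 16/27 = 0.5926
v^3 = 12.3^3 = 1860.867
P_betz = 0.5 * rho * A * v^3 * Cp_max
P_betz = 0.5 * 1.253 * 10156.3 * 1860.867 * 0.5926
P_betz = 7016623.1 W

7016623.1


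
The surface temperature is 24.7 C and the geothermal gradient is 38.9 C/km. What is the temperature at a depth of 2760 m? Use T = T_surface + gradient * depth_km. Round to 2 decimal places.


Convert depth to km: 2760 / 1000 = 2.76 km
Temperature increase = gradient * depth_km = 38.9 * 2.76 = 107.36 C
Temperature at depth = T_surface + delta_T = 24.7 + 107.36
T = 132.06 C

132.06


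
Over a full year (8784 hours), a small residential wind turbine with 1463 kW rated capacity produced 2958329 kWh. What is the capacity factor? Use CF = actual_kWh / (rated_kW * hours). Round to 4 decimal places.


Capacity factor = actual output / maximum possible output
Maximum possible = rated * hours = 1463 * 8784 = 12850992 kWh
CF = 2958329 / 12850992
CF = 0.2302

0.2302


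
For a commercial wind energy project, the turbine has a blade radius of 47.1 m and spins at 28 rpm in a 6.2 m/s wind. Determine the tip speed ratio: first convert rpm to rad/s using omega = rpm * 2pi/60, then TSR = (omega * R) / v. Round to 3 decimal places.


Convert rotational speed to rad/s:
  omega = 28 * 2 * pi / 60 = 2.9322 rad/s
Compute tip speed:
  v_tip = omega * R = 2.9322 * 47.1 = 138.104 m/s
Tip speed ratio:
  TSR = v_tip / v_wind = 138.104 / 6.2 = 22.275

22.275


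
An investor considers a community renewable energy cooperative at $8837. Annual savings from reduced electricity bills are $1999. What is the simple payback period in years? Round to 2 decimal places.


Simple payback period = initial cost / annual savings
Payback = 8837 / 1999
Payback = 4.42 years

4.42


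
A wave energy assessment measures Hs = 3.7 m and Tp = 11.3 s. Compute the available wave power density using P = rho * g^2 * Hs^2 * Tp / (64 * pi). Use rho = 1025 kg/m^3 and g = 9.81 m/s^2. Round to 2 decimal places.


Apply wave power formula:
  g^2 = 9.81^2 = 96.2361
  Hs^2 = 3.7^2 = 13.69
  Numerator = rho * g^2 * Hs^2 * Tp = 1025 * 96.2361 * 13.69 * 11.3 = 15259621.86
  Denominator = 64 * pi = 201.0619
  P = 15259621.86 / 201.0619 = 75895.13 W/m

75895.13


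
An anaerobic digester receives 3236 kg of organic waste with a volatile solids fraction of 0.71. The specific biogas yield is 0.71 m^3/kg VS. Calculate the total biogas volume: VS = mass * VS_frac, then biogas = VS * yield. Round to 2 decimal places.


Compute volatile solids:
  VS = mass * VS_fraction = 3236 * 0.71 = 2297.56 kg
Calculate biogas volume:
  Biogas = VS * specific_yield = 2297.56 * 0.71
  Biogas = 1631.27 m^3

1631.27


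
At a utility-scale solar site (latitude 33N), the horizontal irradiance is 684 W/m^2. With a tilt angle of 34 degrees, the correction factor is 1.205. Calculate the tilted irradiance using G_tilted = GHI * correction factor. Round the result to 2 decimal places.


Identify the given values:
  GHI = 684 W/m^2, tilt correction factor = 1.205
Apply the formula G_tilted = GHI * factor:
  G_tilted = 684 * 1.205
  G_tilted = 824.22 W/m^2

824.22


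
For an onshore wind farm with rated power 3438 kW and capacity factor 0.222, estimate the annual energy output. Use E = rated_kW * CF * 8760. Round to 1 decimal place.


Annual energy = rated_kW * capacity_factor * hours_per_year
Given: P_rated = 3438 kW, CF = 0.222, hours = 8760
E = 3438 * 0.222 * 8760
E = 6685947.4 kWh

6685947.4


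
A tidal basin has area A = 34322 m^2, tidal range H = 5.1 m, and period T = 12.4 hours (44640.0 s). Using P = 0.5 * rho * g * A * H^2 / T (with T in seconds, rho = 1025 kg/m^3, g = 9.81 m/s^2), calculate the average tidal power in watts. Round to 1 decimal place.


Convert period to seconds: T = 12.4 * 3600 = 44640.0 s
H^2 = 5.1^2 = 26.01
P = 0.5 * rho * g * A * H^2 / T
P = 0.5 * 1025 * 9.81 * 34322 * 26.01 / 44640.0
P = 100543.0 W

100543.0


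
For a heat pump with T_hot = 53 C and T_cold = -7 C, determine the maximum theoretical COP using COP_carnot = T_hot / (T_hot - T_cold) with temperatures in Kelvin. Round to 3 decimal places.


Convert to Kelvin:
  T_hot = 53 + 273.15 = 326.15 K
  T_cold = -7 + 273.15 = 266.15 K
Apply Carnot COP formula:
  COP = T_hot_K / (T_hot_K - T_cold_K) = 326.15 / 60.0
  COP = 5.436

5.436


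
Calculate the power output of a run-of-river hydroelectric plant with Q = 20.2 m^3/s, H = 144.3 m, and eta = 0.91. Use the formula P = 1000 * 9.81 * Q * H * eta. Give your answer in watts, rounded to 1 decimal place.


Apply the hydropower formula P = rho * g * Q * H * eta
rho * g = 1000 * 9.81 = 9810.0
P = 9810.0 * 20.2 * 144.3 * 0.91
P = 26021246.7 W

26021246.7


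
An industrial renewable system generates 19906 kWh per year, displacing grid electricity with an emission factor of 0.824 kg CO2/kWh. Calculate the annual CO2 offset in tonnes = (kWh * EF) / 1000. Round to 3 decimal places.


CO2 offset in kg = generation * emission_factor
CO2 offset = 19906 * 0.824 = 16402.54 kg
Convert to tonnes:
  CO2 offset = 16402.54 / 1000 = 16.403 tonnes

16.403


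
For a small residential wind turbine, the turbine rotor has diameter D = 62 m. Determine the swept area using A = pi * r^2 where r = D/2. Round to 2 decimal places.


Compute the rotor radius:
  r = D / 2 = 62 / 2 = 31.0 m
Calculate swept area:
  A = pi * r^2 = pi * 31.0^2
  A = 3019.07 m^2

3019.07


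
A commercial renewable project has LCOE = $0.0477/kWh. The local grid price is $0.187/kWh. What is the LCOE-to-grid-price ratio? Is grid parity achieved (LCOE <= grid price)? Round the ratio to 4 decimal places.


Compare LCOE to grid price:
  LCOE = $0.0477/kWh, Grid price = $0.187/kWh
  Ratio = LCOE / grid_price = 0.0477 / 0.187 = 0.2551
  Grid parity achieved (ratio <= 1)? yes

0.2551


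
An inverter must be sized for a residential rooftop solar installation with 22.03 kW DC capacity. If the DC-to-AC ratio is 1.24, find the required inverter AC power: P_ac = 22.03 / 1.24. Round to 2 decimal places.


The inverter AC capacity is determined by the DC/AC ratio.
Given: P_dc = 22.03 kW, DC/AC ratio = 1.24
P_ac = P_dc / ratio = 22.03 / 1.24
P_ac = 17.77 kW

17.77


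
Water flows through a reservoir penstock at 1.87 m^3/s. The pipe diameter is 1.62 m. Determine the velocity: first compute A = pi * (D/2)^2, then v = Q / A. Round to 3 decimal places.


Compute pipe cross-sectional area:
  A = pi * (D/2)^2 = pi * (1.62/2)^2 = 2.0612 m^2
Calculate velocity:
  v = Q / A = 1.87 / 2.0612
  v = 0.907 m/s

0.907


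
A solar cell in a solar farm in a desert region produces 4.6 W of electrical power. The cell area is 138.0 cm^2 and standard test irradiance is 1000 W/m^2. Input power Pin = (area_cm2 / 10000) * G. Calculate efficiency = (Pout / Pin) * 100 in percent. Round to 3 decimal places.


First compute the input power:
  Pin = area_cm2 / 10000 * G = 138.0 / 10000 * 1000 = 13.8 W
Then compute efficiency:
  Efficiency = (Pout / Pin) * 100 = (4.6 / 13.8) * 100
  Efficiency = 33.333%

33.333


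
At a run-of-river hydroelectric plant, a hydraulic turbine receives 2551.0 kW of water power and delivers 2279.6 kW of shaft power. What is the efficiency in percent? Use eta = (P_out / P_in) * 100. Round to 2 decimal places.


Turbine efficiency = (output power / input power) * 100
eta = (2279.6 / 2551.0) * 100
eta = 89.36%

89.36


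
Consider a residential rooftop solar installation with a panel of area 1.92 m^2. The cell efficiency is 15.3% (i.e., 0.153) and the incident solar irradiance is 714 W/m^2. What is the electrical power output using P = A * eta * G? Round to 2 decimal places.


Use the solar power formula P = A * eta * G.
Given: A = 1.92 m^2, eta = 0.153, G = 714 W/m^2
P = 1.92 * 0.153 * 714
P = 209.74 W

209.74


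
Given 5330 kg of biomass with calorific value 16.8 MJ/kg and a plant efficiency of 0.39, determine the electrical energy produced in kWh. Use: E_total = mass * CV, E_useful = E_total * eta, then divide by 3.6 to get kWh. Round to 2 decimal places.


Total energy = mass * CV = 5330 * 16.8 = 89544.0 MJ
Useful energy = total * eta = 89544.0 * 0.39 = 34922.16 MJ
Convert to kWh: 34922.16 / 3.6
Useful energy = 9700.60 kWh

9700.60


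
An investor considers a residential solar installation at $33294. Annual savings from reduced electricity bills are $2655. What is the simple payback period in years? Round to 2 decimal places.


Simple payback period = initial cost / annual savings
Payback = 33294 / 2655
Payback = 12.54 years

12.54


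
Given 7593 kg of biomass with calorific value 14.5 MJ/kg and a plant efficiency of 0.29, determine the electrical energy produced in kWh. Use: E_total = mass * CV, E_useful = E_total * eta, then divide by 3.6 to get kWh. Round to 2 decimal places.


Total energy = mass * CV = 7593 * 14.5 = 110098.5 MJ
Useful energy = total * eta = 110098.5 * 0.29 = 31928.57 MJ
Convert to kWh: 31928.57 / 3.6
Useful energy = 8869.05 kWh

8869.05


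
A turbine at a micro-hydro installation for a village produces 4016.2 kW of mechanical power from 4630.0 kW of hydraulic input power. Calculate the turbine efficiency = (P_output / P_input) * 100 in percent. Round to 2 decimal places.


Turbine efficiency = (output power / input power) * 100
eta = (4016.2 / 4630.0) * 100
eta = 86.74%

86.74


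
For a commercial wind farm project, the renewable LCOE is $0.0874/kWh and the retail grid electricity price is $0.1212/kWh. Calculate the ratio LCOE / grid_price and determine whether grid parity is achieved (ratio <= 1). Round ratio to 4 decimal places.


Compare LCOE to grid price:
  LCOE = $0.0874/kWh, Grid price = $0.1212/kWh
  Ratio = LCOE / grid_price = 0.0874 / 0.1212 = 0.7211
  Grid parity achieved (ratio <= 1)? yes

0.7211


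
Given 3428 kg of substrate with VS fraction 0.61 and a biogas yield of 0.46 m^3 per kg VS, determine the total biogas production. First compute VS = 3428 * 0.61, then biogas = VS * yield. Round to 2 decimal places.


Compute volatile solids:
  VS = mass * VS_fraction = 3428 * 0.61 = 2091.08 kg
Calculate biogas volume:
  Biogas = VS * specific_yield = 2091.08 * 0.46
  Biogas = 961.90 m^3

961.90


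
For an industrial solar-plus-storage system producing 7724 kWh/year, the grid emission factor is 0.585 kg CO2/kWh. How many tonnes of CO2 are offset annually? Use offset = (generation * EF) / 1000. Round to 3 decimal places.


CO2 offset in kg = generation * emission_factor
CO2 offset = 7724 * 0.585 = 4518.54 kg
Convert to tonnes:
  CO2 offset = 4518.54 / 1000 = 4.519 tonnes

4.519


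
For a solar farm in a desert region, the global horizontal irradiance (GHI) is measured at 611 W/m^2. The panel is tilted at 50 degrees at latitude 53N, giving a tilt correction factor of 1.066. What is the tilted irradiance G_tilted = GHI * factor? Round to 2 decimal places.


Identify the given values:
  GHI = 611 W/m^2, tilt correction factor = 1.066
Apply the formula G_tilted = GHI * factor:
  G_tilted = 611 * 1.066
  G_tilted = 651.33 W/m^2

651.33


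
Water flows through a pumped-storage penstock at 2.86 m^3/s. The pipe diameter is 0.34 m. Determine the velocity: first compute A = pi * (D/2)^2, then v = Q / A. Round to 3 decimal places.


Compute pipe cross-sectional area:
  A = pi * (D/2)^2 = pi * (0.34/2)^2 = 0.0908 m^2
Calculate velocity:
  v = Q / A = 2.86 / 0.0908
  v = 31.501 m/s

31.501


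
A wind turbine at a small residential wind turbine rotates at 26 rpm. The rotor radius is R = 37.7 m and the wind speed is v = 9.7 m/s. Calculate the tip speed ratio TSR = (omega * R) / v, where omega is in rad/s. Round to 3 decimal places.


Convert rotational speed to rad/s:
  omega = 26 * 2 * pi / 60 = 2.7227 rad/s
Compute tip speed:
  v_tip = omega * R = 2.7227 * 37.7 = 102.646 m/s
Tip speed ratio:
  TSR = v_tip / v_wind = 102.646 / 9.7 = 10.582

10.582


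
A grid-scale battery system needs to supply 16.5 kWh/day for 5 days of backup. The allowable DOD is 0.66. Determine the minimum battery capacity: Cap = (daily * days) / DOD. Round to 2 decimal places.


Total energy needed = daily * days = 16.5 * 5 = 82.5 kWh
Account for depth of discharge:
  Cap = total_energy / DOD = 82.5 / 0.66
  Cap = 125.00 kWh

125.00


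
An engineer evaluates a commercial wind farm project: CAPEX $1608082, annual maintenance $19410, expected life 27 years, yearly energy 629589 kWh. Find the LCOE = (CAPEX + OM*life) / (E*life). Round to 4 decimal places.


Total cost = CAPEX + OM * lifetime = 1608082 + 19410 * 27 = 1608082 + 524070 = 2132152
Total generation = annual * lifetime = 629589 * 27 = 16998903 kWh
LCOE = 2132152 / 16998903
LCOE = 0.1254 $/kWh

0.1254


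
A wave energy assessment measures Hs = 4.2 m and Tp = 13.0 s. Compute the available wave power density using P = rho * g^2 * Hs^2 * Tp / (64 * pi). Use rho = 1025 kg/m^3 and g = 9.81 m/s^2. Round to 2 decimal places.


Apply wave power formula:
  g^2 = 9.81^2 = 96.2361
  Hs^2 = 4.2^2 = 17.64
  Numerator = rho * g^2 * Hs^2 * Tp = 1025 * 96.2361 * 17.64 * 13.0 = 22620584.01
  Denominator = 64 * pi = 201.0619
  P = 22620584.01 / 201.0619 = 112505.56 W/m

112505.56


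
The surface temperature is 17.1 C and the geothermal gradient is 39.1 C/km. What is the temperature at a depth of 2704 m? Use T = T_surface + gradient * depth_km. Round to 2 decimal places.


Convert depth to km: 2704 / 1000 = 2.704 km
Temperature increase = gradient * depth_km = 39.1 * 2.704 = 105.73 C
Temperature at depth = T_surface + delta_T = 17.1 + 105.73
T = 122.83 C

122.83


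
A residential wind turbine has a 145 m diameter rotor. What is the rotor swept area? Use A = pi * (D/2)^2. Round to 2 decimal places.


Compute the rotor radius:
  r = D / 2 = 145 / 2 = 72.5 m
Calculate swept area:
  A = pi * r^2 = pi * 72.5^2
  A = 16513.00 m^2

16513.00


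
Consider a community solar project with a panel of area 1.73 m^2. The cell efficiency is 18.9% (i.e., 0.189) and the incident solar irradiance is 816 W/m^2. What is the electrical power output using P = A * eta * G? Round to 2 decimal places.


Use the solar power formula P = A * eta * G.
Given: A = 1.73 m^2, eta = 0.189, G = 816 W/m^2
P = 1.73 * 0.189 * 816
P = 266.81 W

266.81


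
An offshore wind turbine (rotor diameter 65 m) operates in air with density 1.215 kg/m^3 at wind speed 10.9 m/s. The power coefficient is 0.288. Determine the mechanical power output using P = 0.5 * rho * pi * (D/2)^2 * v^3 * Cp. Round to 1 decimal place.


Step 1 -- Compute swept area:
  A = pi * (D/2)^2 = pi * (65/2)^2 = 3318.31 m^2
Step 2 -- Apply wind power equation:
  P = 0.5 * rho * A * v^3 * Cp
  v^3 = 10.9^3 = 1295.029
  P = 0.5 * 1.215 * 3318.31 * 1295.029 * 0.288
  P = 751856.3 W

751856.3


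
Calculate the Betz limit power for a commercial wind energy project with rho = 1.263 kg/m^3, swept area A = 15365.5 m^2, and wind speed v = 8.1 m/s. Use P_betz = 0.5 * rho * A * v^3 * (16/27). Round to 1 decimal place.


The Betz coefficient Cp_max = 16/27 = 0.5926
v^3 = 8.1^3 = 531.441
P_betz = 0.5 * rho * A * v^3 * Cp_max
P_betz = 0.5 * 1.263 * 15365.5 * 531.441 * 0.5926
P_betz = 3055845.0 W

3055845.0


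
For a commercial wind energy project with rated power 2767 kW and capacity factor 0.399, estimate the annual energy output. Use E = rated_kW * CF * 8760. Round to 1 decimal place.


Annual energy = rated_kW * capacity_factor * hours_per_year
Given: P_rated = 2767 kW, CF = 0.399, hours = 8760
E = 2767 * 0.399 * 8760
E = 9671329.1 kWh

9671329.1


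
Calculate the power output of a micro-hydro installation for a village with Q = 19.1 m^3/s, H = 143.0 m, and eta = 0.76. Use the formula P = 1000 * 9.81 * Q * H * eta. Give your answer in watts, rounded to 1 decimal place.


Apply the hydropower formula P = rho * g * Q * H * eta
rho * g = 1000 * 9.81 = 9810.0
P = 9810.0 * 19.1 * 143.0 * 0.76
P = 20363480.3 W

20363480.3


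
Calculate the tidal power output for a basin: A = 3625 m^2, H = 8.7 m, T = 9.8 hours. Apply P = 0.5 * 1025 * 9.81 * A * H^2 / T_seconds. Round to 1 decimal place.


Convert period to seconds: T = 9.8 * 3600 = 35280.0 s
H^2 = 8.7^2 = 75.69
P = 0.5 * rho * g * A * H^2 / T
P = 0.5 * 1025 * 9.81 * 3625 * 75.69 / 35280.0
P = 39100.4 W

39100.4


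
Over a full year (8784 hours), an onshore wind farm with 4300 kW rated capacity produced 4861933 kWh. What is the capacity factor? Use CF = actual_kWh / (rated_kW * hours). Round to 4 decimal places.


Capacity factor = actual output / maximum possible output
Maximum possible = rated * hours = 4300 * 8784 = 37771200 kWh
CF = 4861933 / 37771200
CF = 0.1287

0.1287


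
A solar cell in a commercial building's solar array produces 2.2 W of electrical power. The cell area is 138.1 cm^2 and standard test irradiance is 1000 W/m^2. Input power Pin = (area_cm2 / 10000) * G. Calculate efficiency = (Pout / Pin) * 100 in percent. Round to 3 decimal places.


First compute the input power:
  Pin = area_cm2 / 10000 * G = 138.1 / 10000 * 1000 = 13.81 W
Then compute efficiency:
  Efficiency = (Pout / Pin) * 100 = (2.2 / 13.81) * 100
  Efficiency = 15.930%

15.930


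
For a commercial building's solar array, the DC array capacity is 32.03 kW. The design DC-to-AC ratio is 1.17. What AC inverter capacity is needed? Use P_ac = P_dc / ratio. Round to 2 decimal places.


The inverter AC capacity is determined by the DC/AC ratio.
Given: P_dc = 32.03 kW, DC/AC ratio = 1.17
P_ac = P_dc / ratio = 32.03 / 1.17
P_ac = 27.38 kW

27.38


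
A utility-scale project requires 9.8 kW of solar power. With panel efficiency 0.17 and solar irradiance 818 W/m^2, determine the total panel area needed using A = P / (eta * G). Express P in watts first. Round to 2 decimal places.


Convert target power to watts: P = 9.8 * 1000 = 9800.0 W
Compute denominator: eta * G = 0.17 * 818 = 139.06
Required area A = P / (eta * G) = 9800.0 / 139.06
A = 70.47 m^2

70.47


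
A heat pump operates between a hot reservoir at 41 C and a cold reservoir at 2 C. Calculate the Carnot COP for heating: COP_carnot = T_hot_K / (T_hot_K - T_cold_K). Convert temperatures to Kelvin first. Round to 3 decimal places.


Convert to Kelvin:
  T_hot = 41 + 273.15 = 314.15 K
  T_cold = 2 + 273.15 = 275.15 K
Apply Carnot COP formula:
  COP = T_hot_K / (T_hot_K - T_cold_K) = 314.15 / 39.0
  COP = 8.055

8.055


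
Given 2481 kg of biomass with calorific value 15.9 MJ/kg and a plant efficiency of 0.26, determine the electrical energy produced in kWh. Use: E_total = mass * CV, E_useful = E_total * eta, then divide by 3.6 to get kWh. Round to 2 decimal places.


Total energy = mass * CV = 2481 * 15.9 = 39447.9 MJ
Useful energy = total * eta = 39447.9 * 0.26 = 10256.45 MJ
Convert to kWh: 10256.45 / 3.6
Useful energy = 2849.02 kWh

2849.02


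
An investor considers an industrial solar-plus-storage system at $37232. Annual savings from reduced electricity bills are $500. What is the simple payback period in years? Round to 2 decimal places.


Simple payback period = initial cost / annual savings
Payback = 37232 / 500
Payback = 74.46 years

74.46


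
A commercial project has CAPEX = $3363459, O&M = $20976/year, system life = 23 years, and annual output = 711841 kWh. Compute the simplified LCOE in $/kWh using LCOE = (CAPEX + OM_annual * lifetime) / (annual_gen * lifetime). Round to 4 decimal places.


Total cost = CAPEX + OM * lifetime = 3363459 + 20976 * 23 = 3363459 + 482448 = 3845907
Total generation = annual * lifetime = 711841 * 23 = 16372343 kWh
LCOE = 3845907 / 16372343
LCOE = 0.2349 $/kWh

0.2349


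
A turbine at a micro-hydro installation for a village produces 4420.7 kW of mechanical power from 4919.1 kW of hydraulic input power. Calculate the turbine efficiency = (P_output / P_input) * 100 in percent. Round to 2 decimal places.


Turbine efficiency = (output power / input power) * 100
eta = (4420.7 / 4919.1) * 100
eta = 89.87%

89.87


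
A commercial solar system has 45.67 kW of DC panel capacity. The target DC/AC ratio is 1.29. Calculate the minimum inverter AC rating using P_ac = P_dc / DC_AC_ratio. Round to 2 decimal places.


The inverter AC capacity is determined by the DC/AC ratio.
Given: P_dc = 45.67 kW, DC/AC ratio = 1.29
P_ac = P_dc / ratio = 45.67 / 1.29
P_ac = 35.40 kW

35.40


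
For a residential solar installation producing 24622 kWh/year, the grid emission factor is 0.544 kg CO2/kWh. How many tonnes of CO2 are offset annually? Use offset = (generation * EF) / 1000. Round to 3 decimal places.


CO2 offset in kg = generation * emission_factor
CO2 offset = 24622 * 0.544 = 13394.37 kg
Convert to tonnes:
  CO2 offset = 13394.37 / 1000 = 13.394 tonnes

13.394


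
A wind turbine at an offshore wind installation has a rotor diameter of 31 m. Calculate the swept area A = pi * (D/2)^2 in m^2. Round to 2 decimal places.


Compute the rotor radius:
  r = D / 2 = 31 / 2 = 15.5 m
Calculate swept area:
  A = pi * r^2 = pi * 15.5^2
  A = 754.77 m^2

754.77


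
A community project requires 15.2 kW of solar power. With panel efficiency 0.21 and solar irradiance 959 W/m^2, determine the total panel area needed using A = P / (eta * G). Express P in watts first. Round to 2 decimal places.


Convert target power to watts: P = 15.2 * 1000 = 15200.0 W
Compute denominator: eta * G = 0.21 * 959 = 201.39
Required area A = P / (eta * G) = 15200.0 / 201.39
A = 75.48 m^2

75.48


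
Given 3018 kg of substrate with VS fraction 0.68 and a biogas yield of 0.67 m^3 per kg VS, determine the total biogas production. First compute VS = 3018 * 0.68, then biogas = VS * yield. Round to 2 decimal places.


Compute volatile solids:
  VS = mass * VS_fraction = 3018 * 0.68 = 2052.24 kg
Calculate biogas volume:
  Biogas = VS * specific_yield = 2052.24 * 0.67
  Biogas = 1375.00 m^3

1375.00


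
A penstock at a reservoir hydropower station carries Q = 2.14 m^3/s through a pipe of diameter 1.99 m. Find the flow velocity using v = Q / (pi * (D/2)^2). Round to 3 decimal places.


Compute pipe cross-sectional area:
  A = pi * (D/2)^2 = pi * (1.99/2)^2 = 3.1103 m^2
Calculate velocity:
  v = Q / A = 2.14 / 3.1103
  v = 0.688 m/s

0.688


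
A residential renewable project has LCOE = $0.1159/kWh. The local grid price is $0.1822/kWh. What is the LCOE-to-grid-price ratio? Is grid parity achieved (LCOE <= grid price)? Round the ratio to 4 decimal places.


Compare LCOE to grid price:
  LCOE = $0.1159/kWh, Grid price = $0.1822/kWh
  Ratio = LCOE / grid_price = 0.1159 / 0.1822 = 0.6361
  Grid parity achieved (ratio <= 1)? yes

0.6361


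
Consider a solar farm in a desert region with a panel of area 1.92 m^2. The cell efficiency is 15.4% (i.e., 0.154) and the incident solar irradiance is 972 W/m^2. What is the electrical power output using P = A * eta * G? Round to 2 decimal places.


Use the solar power formula P = A * eta * G.
Given: A = 1.92 m^2, eta = 0.154, G = 972 W/m^2
P = 1.92 * 0.154 * 972
P = 287.40 W

287.40


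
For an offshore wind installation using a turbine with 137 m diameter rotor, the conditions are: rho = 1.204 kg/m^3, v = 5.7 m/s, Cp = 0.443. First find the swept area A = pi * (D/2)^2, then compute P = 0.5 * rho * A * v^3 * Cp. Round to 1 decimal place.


Step 1 -- Compute swept area:
  A = pi * (D/2)^2 = pi * (137/2)^2 = 14741.14 m^2
Step 2 -- Apply wind power equation:
  P = 0.5 * rho * A * v^3 * Cp
  v^3 = 5.7^3 = 185.193
  P = 0.5 * 1.204 * 14741.14 * 185.193 * 0.443
  P = 728040.9 W

728040.9


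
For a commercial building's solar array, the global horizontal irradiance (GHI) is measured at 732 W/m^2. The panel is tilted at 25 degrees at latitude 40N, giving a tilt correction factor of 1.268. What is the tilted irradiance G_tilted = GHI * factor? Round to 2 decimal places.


Identify the given values:
  GHI = 732 W/m^2, tilt correction factor = 1.268
Apply the formula G_tilted = GHI * factor:
  G_tilted = 732 * 1.268
  G_tilted = 928.18 W/m^2

928.18


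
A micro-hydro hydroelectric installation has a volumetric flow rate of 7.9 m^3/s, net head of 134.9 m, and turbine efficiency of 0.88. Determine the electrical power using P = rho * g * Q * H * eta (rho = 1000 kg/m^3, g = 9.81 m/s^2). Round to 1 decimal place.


Apply the hydropower formula P = rho * g * Q * H * eta
rho * g = 1000 * 9.81 = 9810.0
P = 9810.0 * 7.9 * 134.9 * 0.88
P = 9200061.3 W

9200061.3


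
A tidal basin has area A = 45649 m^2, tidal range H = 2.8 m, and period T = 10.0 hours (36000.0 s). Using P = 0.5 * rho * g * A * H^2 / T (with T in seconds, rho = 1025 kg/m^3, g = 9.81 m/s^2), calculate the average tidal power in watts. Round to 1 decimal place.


Convert period to seconds: T = 10.0 * 3600 = 36000.0 s
H^2 = 2.8^2 = 7.84
P = 0.5 * rho * g * A * H^2 / T
P = 0.5 * 1025 * 9.81 * 45649 * 7.84 / 36000.0
P = 49981.3 W

49981.3


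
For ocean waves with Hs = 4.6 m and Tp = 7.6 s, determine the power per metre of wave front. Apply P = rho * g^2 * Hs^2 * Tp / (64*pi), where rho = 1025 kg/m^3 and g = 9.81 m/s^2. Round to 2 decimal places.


Apply wave power formula:
  g^2 = 9.81^2 = 96.2361
  Hs^2 = 4.6^2 = 21.16
  Numerator = rho * g^2 * Hs^2 * Tp = 1025 * 96.2361 * 21.16 * 7.6 = 15863212.27
  Denominator = 64 * pi = 201.0619
  P = 15863212.27 / 201.0619 = 78897.15 W/m

78897.15


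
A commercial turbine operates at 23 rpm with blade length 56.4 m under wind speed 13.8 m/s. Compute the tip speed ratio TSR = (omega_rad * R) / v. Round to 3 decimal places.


Convert rotational speed to rad/s:
  omega = 23 * 2 * pi / 60 = 2.4086 rad/s
Compute tip speed:
  v_tip = omega * R = 2.4086 * 56.4 = 135.842 m/s
Tip speed ratio:
  TSR = v_tip / v_wind = 135.842 / 13.8 = 9.844

9.844


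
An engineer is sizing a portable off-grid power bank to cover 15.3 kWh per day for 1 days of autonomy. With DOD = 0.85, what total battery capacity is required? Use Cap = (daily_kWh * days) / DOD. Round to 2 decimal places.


Total energy needed = daily * days = 15.3 * 1 = 15.3 kWh
Account for depth of discharge:
  Cap = total_energy / DOD = 15.3 / 0.85
  Cap = 18.00 kWh

18.00


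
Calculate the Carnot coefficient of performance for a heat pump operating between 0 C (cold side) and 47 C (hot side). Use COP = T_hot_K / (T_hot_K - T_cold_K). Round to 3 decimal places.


Convert to Kelvin:
  T_hot = 47 + 273.15 = 320.15 K
  T_cold = 0 + 273.15 = 273.15 K
Apply Carnot COP formula:
  COP = T_hot_K / (T_hot_K - T_cold_K) = 320.15 / 47.0
  COP = 6.812

6.812


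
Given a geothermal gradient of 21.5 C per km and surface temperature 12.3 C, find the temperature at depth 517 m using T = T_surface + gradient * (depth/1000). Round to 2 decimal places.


Convert depth to km: 517 / 1000 = 0.517 km
Temperature increase = gradient * depth_km = 21.5 * 0.517 = 11.12 C
Temperature at depth = T_surface + delta_T = 12.3 + 11.12
T = 23.42 C

23.42


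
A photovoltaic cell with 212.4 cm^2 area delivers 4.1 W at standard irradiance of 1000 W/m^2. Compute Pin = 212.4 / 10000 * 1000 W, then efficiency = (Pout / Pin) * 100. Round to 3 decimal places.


First compute the input power:
  Pin = area_cm2 / 10000 * G = 212.4 / 10000 * 1000 = 21.24 W
Then compute efficiency:
  Efficiency = (Pout / Pin) * 100 = (4.1 / 21.24) * 100
  Efficiency = 19.303%

19.303


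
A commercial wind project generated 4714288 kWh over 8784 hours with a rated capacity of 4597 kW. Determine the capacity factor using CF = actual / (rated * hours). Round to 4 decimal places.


Capacity factor = actual output / maximum possible output
Maximum possible = rated * hours = 4597 * 8784 = 40380048 kWh
CF = 4714288 / 40380048
CF = 0.1167

0.1167


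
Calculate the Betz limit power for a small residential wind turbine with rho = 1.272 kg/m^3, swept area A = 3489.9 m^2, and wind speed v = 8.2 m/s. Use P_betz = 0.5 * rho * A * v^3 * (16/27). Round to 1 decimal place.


The Betz coefficient Cp_max = 16/27 = 0.5926
v^3 = 8.2^3 = 551.368
P_betz = 0.5 * rho * A * v^3 * Cp_max
P_betz = 0.5 * 1.272 * 3489.9 * 551.368 * 0.5926
P_betz = 725216.8 W

725216.8


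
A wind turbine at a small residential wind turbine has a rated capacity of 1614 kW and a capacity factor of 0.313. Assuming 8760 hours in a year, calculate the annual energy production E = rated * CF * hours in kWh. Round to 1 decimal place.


Annual energy = rated_kW * capacity_factor * hours_per_year
Given: P_rated = 1614 kW, CF = 0.313, hours = 8760
E = 1614 * 0.313 * 8760
E = 4425394.3 kWh

4425394.3


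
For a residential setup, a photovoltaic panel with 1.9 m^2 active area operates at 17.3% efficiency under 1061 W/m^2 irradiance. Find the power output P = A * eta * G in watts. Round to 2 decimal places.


Use the solar power formula P = A * eta * G.
Given: A = 1.9 m^2, eta = 0.173, G = 1061 W/m^2
P = 1.9 * 0.173 * 1061
P = 348.75 W

348.75


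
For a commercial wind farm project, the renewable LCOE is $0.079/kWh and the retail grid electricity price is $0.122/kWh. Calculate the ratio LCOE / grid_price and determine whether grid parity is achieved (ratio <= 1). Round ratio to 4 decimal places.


Compare LCOE to grid price:
  LCOE = $0.079/kWh, Grid price = $0.122/kWh
  Ratio = LCOE / grid_price = 0.079 / 0.122 = 0.6475
  Grid parity achieved (ratio <= 1)? yes

0.6475


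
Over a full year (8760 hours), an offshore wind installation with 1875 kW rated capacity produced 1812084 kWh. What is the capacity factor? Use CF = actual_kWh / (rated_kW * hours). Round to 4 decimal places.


Capacity factor = actual output / maximum possible output
Maximum possible = rated * hours = 1875 * 8760 = 16425000 kWh
CF = 1812084 / 16425000
CF = 0.1103

0.1103


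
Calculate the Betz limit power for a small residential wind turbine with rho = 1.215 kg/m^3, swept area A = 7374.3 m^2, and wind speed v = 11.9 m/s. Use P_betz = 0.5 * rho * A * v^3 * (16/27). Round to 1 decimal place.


The Betz coefficient Cp_max = 16/27 = 0.5926
v^3 = 11.9^3 = 1685.159
P_betz = 0.5 * rho * A * v^3 * Cp_max
P_betz = 0.5 * 1.215 * 7374.3 * 1685.159 * 0.5926
P_betz = 4473672.5 W

4473672.5


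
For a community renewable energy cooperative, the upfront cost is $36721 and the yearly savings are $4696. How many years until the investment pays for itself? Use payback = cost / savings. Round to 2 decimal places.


Simple payback period = initial cost / annual savings
Payback = 36721 / 4696
Payback = 7.82 years

7.82


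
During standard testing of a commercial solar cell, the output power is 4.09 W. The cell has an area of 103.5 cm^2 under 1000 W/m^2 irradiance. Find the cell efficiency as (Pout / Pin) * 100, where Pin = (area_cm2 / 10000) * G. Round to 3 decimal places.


First compute the input power:
  Pin = area_cm2 / 10000 * G = 103.5 / 10000 * 1000 = 10.35 W
Then compute efficiency:
  Efficiency = (Pout / Pin) * 100 = (4.09 / 10.35) * 100
  Efficiency = 39.517%

39.517


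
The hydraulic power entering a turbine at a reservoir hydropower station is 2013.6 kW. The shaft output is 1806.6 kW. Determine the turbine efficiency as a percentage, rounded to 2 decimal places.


Turbine efficiency = (output power / input power) * 100
eta = (1806.6 / 2013.6) * 100
eta = 89.72%

89.72


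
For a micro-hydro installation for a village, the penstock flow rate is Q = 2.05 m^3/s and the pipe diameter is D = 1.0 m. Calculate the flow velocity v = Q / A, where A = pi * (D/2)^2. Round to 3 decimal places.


Compute pipe cross-sectional area:
  A = pi * (D/2)^2 = pi * (1.0/2)^2 = 0.7854 m^2
Calculate velocity:
  v = Q / A = 2.05 / 0.7854
  v = 2.610 m/s

2.610


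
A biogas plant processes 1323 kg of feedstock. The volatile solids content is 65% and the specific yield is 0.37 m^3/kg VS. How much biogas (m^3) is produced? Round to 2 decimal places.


Compute volatile solids:
  VS = mass * VS_fraction = 1323 * 0.65 = 859.95 kg
Calculate biogas volume:
  Biogas = VS * specific_yield = 859.95 * 0.37
  Biogas = 318.18 m^3

318.18


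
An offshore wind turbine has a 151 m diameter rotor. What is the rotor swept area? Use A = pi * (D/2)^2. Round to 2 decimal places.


Compute the rotor radius:
  r = D / 2 = 151 / 2 = 75.5 m
Calculate swept area:
  A = pi * r^2 = pi * 75.5^2
  A = 17907.86 m^2

17907.86


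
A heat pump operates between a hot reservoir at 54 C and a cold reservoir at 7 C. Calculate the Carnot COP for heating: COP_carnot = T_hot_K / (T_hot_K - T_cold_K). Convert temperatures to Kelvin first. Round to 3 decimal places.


Convert to Kelvin:
  T_hot = 54 + 273.15 = 327.15 K
  T_cold = 7 + 273.15 = 280.15 K
Apply Carnot COP formula:
  COP = T_hot_K / (T_hot_K - T_cold_K) = 327.15 / 47.0
  COP = 6.961

6.961
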